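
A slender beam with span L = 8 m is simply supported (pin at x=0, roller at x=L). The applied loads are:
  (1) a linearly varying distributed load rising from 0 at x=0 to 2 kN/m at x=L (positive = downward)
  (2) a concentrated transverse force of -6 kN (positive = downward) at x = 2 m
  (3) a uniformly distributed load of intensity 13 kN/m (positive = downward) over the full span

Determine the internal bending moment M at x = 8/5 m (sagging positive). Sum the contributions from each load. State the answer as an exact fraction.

M(8/5) = 7932/125 kN·m

Load 1 — triangular load w₀=2 kN/m (0→w₀ over full span):
  M_1 = w₀Lx/6 - w₀x³/(6L) = 2·8·(8/5)/6 - 2·(8/5)³/(6·8) = 512/125 kN·m
Load 2 — point force P=-6 kN at a=2 m (b=L-a=6):
  M_2 = Pbx/L  [x≤a] = (-6)·6·(8/5)/8 = -36/5 kN·m
Load 3 — uniform load w=13 kN/m over full span:
  M_3 = wx(L-x)/2 = 13·(8/5)·(8-(8/5))/2 = 1664/25 kN·m
Superposition: M = Σ M_i = 7932/125 kN·m ≈ 63.456000 kN·m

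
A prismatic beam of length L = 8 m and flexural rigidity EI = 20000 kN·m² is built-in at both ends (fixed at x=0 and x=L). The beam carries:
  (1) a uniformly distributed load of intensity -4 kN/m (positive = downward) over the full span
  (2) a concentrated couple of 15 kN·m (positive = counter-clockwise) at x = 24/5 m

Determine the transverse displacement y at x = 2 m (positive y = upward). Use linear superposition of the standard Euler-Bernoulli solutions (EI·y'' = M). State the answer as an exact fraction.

Load 1 — uniform load w=-4 kN/m over full span:
  y_1 = -wx²(L-x)²/(24EI) = -(-4)·2²·(8-2)²/(24·20000) = 3/2500 m
Load 2 — applied couple M₀=15 kN·m at a=24/5 m (b=L-a=16/5):
  y_2 = (R_Ax³/6 - M_Ax²/2)/EI  [x≤a] with R_A=27/10, M_A=24/5 = ((27/10)·2³/6 - (24/5)·2²/2)/20000 = -3/10000 m
Superposition: y = Σ y_i = 9/10000 m ≈ 0.000900 m

y(2) = 9/10000 m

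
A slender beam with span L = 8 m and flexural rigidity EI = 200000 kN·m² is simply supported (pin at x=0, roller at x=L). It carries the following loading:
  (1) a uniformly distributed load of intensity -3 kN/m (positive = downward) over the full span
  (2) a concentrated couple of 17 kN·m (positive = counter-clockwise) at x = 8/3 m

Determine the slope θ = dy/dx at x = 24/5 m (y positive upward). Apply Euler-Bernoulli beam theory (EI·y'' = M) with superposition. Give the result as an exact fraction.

Load 1 — uniform load w=-3 kN/m over full span:
  θ_1 = -w(L³-6Lx²+4x³)/(24EI) = -(-3)·(8³-6·8·(24/5)²+4·(24/5)³)/(24·200000) = -37/390625 rad
Load 2 — applied couple M₀=17 kN·m at a=8/3 m (b=L-a=16/3):
  θ_2 = (M₀x²/(2L)-M₀(x-a)+C₁)/EI  [x>a] with C₁=M₀(3b²-L²)/(6L)=68/9 = (17·(24/5)²/(2·8)-17·((24/5)-(8/3))+(68/9))/200000 = -119/5625000 rad
Superposition: θ = Σ θ_i = -3259/28125000 rad ≈ -0.000116 rad

θ(24/5) = -3259/28125000 rad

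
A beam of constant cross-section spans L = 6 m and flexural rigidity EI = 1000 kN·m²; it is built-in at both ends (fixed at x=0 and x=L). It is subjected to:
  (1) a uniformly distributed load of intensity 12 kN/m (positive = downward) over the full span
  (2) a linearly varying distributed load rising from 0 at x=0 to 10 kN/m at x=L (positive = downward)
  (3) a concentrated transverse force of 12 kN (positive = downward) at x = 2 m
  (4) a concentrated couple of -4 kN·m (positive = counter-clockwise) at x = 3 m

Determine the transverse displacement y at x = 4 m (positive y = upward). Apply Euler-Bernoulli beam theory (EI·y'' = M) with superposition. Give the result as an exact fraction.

y(4) = -721/13500 m

Load 1 — uniform load w=12 kN/m over full span:
  y_1 = -wx²(L-x)²/(24EI) = -12·4²·(6-4)²/(24·1000) = -4/125 m
Load 2 — triangular load w₀=10 kN/m (0→w₀ over full span):
  y_2 = -w₀x²(L-x)²(x+2L)/(120LEI) = -10·4²·(6-4)²·(4+2·6)/(120·6·1000) = -16/1125 m
Load 3 — point force P=12 kN at a=2 m (b=L-a=4):
  y_3 = -Pa²(L-x)²(3bL-(3b+a)(L-x))/(6L³EI)  [x>a] = -12·2²·(6-4)²·(3·4·6-(3·4+2)·(6-4))/(6·6³·1000) = -22/3375 m
Load 4 — applied couple M₀=-4 kN·m at a=3 m (b=L-a=3):
  y_4 = (R_Ax³/6 - M_Ax²/2 - M₀(x-a)²/2)/EI  [x>a] with R_A=-1, M_A=-1 = ((-1)·4³/6 - (-1)·4²/2 - (-4)·(4-3)²/2)/1000 = -1/1500 m
Superposition: y = Σ y_i = -721/13500 m ≈ -0.053407 m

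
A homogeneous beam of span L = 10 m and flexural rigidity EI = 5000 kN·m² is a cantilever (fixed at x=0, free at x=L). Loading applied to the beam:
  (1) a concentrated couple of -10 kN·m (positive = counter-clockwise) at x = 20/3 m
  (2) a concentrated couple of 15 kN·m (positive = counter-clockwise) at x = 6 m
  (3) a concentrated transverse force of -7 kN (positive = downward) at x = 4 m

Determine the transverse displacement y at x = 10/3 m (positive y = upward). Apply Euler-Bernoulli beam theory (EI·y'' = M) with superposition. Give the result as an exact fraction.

Load 1 — applied couple M₀=-10 kN·m at a=20/3 m (b=L-a=10/3):
  y_1 = M₀x²/(2EI)  [x≤a] = (-10)·(10/3)²/(2·5000) = -1/90 m
Load 2 — applied couple M₀=15 kN·m at a=6 m (b=L-a=4):
  y_2 = M₀x²/(2EI)  [x≤a] = 15·(10/3)²/(2·5000) = 1/60 m
Load 3 — point force P=-7 kN at a=4 m (b=L-a=6):
  y_3 = -Px²(3a-x)/(6EI)  [x≤a] = -(-7)·(10/3)²·(3·4-(10/3))/(6·5000) = 91/4050 m
Superposition: y = Σ y_i = 227/8100 m ≈ 0.028025 m

y(10/3) = 227/8100 m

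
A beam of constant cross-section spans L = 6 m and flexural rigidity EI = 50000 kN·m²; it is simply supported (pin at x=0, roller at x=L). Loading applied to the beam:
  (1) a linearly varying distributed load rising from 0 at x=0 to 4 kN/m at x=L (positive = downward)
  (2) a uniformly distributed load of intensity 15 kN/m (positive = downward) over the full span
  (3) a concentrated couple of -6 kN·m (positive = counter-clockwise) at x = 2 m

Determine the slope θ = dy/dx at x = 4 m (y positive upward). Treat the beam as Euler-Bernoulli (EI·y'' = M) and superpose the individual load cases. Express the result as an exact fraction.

Load 1 — triangular load w₀=4 kN/m (0→w₀ over full span):
  θ_1 = -w₀(7L⁴-30L²x²+15x⁴)/(360LEI) = -4·(7·6⁴-30·6²·4²+15·4⁴)/(360·6·50000) = 91/562500 rad
Load 2 — uniform load w=15 kN/m over full span:
  θ_2 = -w(L³-6Lx²+4x³)/(24EI) = -15·(6³-6·6·4²+4·4³)/(24·50000) = 13/10000 rad
Load 3 — applied couple M₀=-6 kN·m at a=2 m (b=L-a=4):
  θ_3 = (M₀x²/(2L)-M₀(x-a)+C₁)/EI  [x>a] with C₁=M₀(3b²-L²)/(6L)=-2 = ((-6)·4²/(2·6)-(-6)·(4-2)+(-2))/50000 = 1/25000 rad
Superposition: θ = Σ θ_i = 3379/2250000 rad ≈ 0.001502 rad

θ(4) = 3379/2250000 rad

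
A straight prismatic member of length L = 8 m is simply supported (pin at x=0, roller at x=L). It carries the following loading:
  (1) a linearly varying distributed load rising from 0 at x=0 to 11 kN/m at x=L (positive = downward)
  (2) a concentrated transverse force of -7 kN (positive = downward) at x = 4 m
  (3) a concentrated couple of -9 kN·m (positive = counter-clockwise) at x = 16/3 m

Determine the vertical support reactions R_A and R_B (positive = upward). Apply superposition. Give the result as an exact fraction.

Load 1 — triangular load w₀=11 kN/m (0→w₀ over full span):
  R_A = w₀L/6 = 11·8/6 = 44/3 kN
  R_B = w₀L/3 = 11·8/3 = 88/3 kN
Load 2 — point force P=-7 kN at a=4 m (b=L-a=4):
  R_A = Pb/L = (-7)·4/8 = -7/2 kN
  R_B = Pa/L = (-7)·4/8 = -7/2 kN
Load 3 — applied couple M₀=-9 kN·m at a=16/3 m (b=L-a=8/3):
  R_A = M₀/L = (-9)/8 = -9/8 kN
  R_B = -M₀/L = -(-9)/8 = 9/8 kN
Superposition: R_A = 241/24 kN, R_B = 647/24 kN

R_A = 241/24 kN, R_B = 647/24 kN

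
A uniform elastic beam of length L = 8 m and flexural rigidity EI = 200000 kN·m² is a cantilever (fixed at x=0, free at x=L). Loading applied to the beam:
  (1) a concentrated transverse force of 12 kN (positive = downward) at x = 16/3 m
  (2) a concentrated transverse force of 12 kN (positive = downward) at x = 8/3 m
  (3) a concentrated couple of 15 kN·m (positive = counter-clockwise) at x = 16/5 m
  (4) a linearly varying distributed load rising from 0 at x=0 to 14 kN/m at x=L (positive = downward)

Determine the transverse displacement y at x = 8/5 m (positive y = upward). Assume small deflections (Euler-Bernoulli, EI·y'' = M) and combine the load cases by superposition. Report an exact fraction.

y(8/5) = -632099/292968750 m

Load 1 — point force P=12 kN at a=16/3 m (b=L-a=8/3):
  y_1 = -Px²(3a-x)/(6EI)  [x≤a] = -12·(8/5)²·(3·(16/3)-(8/5))/(6·200000) = -144/390625 m
Load 2 — point force P=12 kN at a=8/3 m (b=L-a=16/3):
  y_2 = -Px²(3a-x)/(6EI)  [x≤a] = -12·(8/5)²·(3·(8/3)-(8/5))/(6·200000) = -64/390625 m
Load 3 — applied couple M₀=15 kN·m at a=16/5 m (b=L-a=24/5):
  y_3 = M₀x²/(2EI)  [x≤a] = 15·(8/5)²/(2·200000) = 3/31250 m
Load 4 — triangular load w₀=14 kN/m (0→w₀ over full span):
  y_4 = (w₀Lx³/12-w₀L²x²/6-w₀x⁵/(120L))/EI = (14·8·(8/5)³/12-14·8²·(8/5)²/6-14·(8/5)⁵/(120·8))/200000 = -252112/146484375 m
Superposition: y = Σ y_i = -632099/292968750 m ≈ -0.002158 m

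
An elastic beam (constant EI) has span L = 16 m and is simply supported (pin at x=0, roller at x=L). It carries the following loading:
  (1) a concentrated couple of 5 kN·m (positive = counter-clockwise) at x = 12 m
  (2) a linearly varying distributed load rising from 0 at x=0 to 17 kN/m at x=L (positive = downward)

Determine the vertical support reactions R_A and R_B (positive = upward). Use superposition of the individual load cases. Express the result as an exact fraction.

Load 1 — applied couple M₀=5 kN·m at a=12 m (b=L-a=4):
  R_A = M₀/L = 5/16 kN
  R_B = -M₀/L = -5/16 kN
Load 2 — triangular load w₀=17 kN/m (0→w₀ over full span):
  R_A = w₀L/6 = 17·16/6 = 136/3 kN
  R_B = w₀L/3 = 17·16/3 = 272/3 kN
Superposition: R_A = 2191/48 kN, R_B = 4337/48 kN

R_A = 2191/48 kN, R_B = 4337/48 kN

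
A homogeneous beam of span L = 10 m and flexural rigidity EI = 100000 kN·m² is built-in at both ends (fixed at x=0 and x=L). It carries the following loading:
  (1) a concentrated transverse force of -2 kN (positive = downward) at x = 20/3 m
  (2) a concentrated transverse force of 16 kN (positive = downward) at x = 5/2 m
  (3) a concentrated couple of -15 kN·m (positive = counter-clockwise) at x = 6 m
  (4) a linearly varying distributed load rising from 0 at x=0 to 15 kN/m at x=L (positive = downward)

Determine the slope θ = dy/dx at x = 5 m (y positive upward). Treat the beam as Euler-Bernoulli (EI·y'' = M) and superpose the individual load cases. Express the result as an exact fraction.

Load 1 — point force P=-2 kN at a=20/3 m (b=L-a=10/3):
  θ_1 = -Pb²x(2aL-(3a+b)x)/(2L³EI)  [x≤a] = -(-2)·(10/3)²·5·(2·(20/3)·10-(3·(20/3)+(10/3))·5)/(2·10³·100000) = 1/108000 rad
Load 2 — point force P=16 kN at a=5/2 m (b=L-a=15/2):
  θ_2 = Pa²(L-x)(2bL-(3b+a)(L-x))/(2L³EI)  [x>a] = 16·(5/2)²·(10-5)·(2·(15/2)·10-(3·(15/2)+(5/2))·(10-5))/(2·10³·100000) = 1/16000 rad
Load 3 — applied couple M₀=-15 kN·m at a=6 m (b=L-a=4):
  θ_3 = (R_Ax²/2 - M_Ax)/EI  [x≤a] with R_A=-54/25, M_A=-24/5 = ((-54/25)·5²/2 - (-24/5)·5)/100000 = -3/100000 rad
Load 4 — triangular load w₀=15 kN/m (0→w₀ over full span):
  θ_4 = -w₀(2x(L-x)(L-2x)(x+2L)+x²(L-x)²)/(120LEI) = -15·(2·5·(10-5)·(10-2·5)·(5+2·10)+5²·(10-5)²)/(120·10·100000) = -1/12800 rad
Superposition: θ = Σ θ_i = -1571/43200000 rad ≈ -0.000036 rad

θ(5) = -1571/43200000 rad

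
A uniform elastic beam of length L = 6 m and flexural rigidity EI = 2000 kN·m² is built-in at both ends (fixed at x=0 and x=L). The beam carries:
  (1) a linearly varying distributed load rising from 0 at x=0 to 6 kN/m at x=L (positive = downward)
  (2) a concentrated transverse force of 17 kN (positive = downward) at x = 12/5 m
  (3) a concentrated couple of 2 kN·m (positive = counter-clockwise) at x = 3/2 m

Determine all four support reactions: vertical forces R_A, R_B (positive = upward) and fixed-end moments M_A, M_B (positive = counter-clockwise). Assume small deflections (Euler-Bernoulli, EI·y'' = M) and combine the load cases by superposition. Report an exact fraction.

Load 1 — triangular load w₀=6 kN/m (0→w₀ over full span):
  R_A = 3w₀L/20 = 3·6·6/20 = 27/5 kN
  M_A = w₀L²/30 = 6·6²/30 = 36/5 kN·m
  R_B = 7w₀L/20 = 7·6·6/20 = 63/5 kN
  M_B = -w₀L²/20 = -6·6²/20 = -54/5 kN·m
Load 2 — point force P=17 kN at a=12/5 m (b=L-a=18/5):
  R_A = Pb²(3a+b)/L³ = 17·(18/5)²·(3·(12/5)+(18/5))/6³ = 1377/125 kN
  M_A = Pab²/L² = 17·(12/5)·(18/5)²/6² = 1836/125 kN·m
  R_B = Pa²(a+3b)/L³ = 17·(12/5)²·((12/5)+3·(18/5))/6³ = 748/125 kN
  M_B = -Pa²b/L² = -17·(12/5)²·(18/5)/6² = -1224/125 kN·m
Load 3 — applied couple M₀=2 kN·m at a=3/2 m (b=L-a=9/2):
  R_A = 6M₀ab/L³ = 6·2·(3/2)·(9/2)/6³ = 3/8 kN
  M_A = M₀b(2a-b)/L² = 2·(9/2)·(2·(3/2)-(9/2))/6² = -3/8 kN·m
  R_B = -6M₀ab/L³ = -6·2·(3/2)·(9/2)/6³ = -3/8 kN
  M_B = M₀a(2b-a)/L² = 2·(3/2)·(2·(9/2)-(3/2))/6² = 5/8 kN·m
Superposition: R_A = 16791/1000 kN, M_A = 21513/1000 kN·m, R_B = 18209/1000 kN, M_B = -19967/1000 kN·m

R_A = 16791/1000 kN, M_A = 21513/1000 kN·m, R_B = 18209/1000 kN, M_B = -19967/1000 kN·m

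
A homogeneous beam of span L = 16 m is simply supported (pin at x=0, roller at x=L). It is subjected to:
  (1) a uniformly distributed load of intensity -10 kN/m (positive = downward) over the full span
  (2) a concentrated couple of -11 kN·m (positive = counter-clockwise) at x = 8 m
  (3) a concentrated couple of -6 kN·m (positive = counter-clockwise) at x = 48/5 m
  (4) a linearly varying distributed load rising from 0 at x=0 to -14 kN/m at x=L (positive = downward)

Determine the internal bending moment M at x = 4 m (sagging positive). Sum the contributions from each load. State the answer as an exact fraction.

M(4) = -1537/4 kN·m

Load 1 — uniform load w=-10 kN/m over full span:
  M_1 = wx(L-x)/2 = (-10)·4·(16-4)/2 = -240 kN·m
Load 2 — applied couple M₀=-11 kN·m at a=8 m (b=L-a=8):
  M_2 = M₀x/L  [x≤a] = (-11)·4/16 = -11/4 kN·m
Load 3 — applied couple M₀=-6 kN·m at a=48/5 m (b=L-a=32/5):
  M_3 = M₀x/L  [x≤a] = (-6)·4/16 = -3/2 kN·m
Load 4 — triangular load w₀=-14 kN/m (0→w₀ over full span):
  M_4 = w₀Lx/6 - w₀x³/(6L) = (-14)·16·4/6 - (-14)·4³/(6·16) = -140 kN·m
Superposition: M = Σ M_i = -1537/4 kN·m ≈ -384.250000 kN·m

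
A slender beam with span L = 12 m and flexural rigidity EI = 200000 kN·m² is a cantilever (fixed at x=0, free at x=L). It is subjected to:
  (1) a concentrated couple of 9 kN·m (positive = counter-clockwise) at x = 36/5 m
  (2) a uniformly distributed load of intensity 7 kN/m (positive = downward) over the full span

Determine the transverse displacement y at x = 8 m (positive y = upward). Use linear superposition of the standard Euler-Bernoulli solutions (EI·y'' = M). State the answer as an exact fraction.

Load 1 — applied couple M₀=9 kN·m at a=36/5 m (b=L-a=24/5):
  y_1 = M₀a(2x-a)/(2EI)  [x>a] = 9·(36/5)·(2·8-(36/5))/(2·200000) = 891/625000 m
Load 2 — uniform load w=7 kN/m over full span:
  y_2 = -wx²(x²-4Lx+6L²)/(24EI) = -7·8²·(8²-4·12·8+6·12²)/(24·200000) = -476/9375 m
Superposition: y = Σ y_i = -92527/1875000 m ≈ -0.049348 m

y(8) = -92527/1875000 m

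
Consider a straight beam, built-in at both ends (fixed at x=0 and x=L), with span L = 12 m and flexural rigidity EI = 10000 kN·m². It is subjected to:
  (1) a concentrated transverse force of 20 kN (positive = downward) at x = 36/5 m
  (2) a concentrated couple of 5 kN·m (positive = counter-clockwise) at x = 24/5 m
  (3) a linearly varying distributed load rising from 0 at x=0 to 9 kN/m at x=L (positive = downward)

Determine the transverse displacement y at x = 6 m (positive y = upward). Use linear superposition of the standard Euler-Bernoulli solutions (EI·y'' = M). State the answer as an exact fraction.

Load 1 — point force P=20 kN at a=36/5 m (b=L-a=24/5):
  y_1 = -Pb²x²(3aL-(3a+b)x)/(6L³EI)  [x≤a] = -20·(24/5)²·6²·(3·(36/5)·12-(3·(36/5)+(24/5))·6)/(6·12³·10000) = -252/15625 m
Load 2 — applied couple M₀=5 kN·m at a=24/5 m (b=L-a=36/5):
  y_2 = (R_Ax³/6 - M_Ax²/2 - M₀(x-a)²/2)/EI  [x>a] with R_A=3/5, M_A=3/5 = ((3/5)·6³/6 - (3/5)·6²/2 - 5·(6-(24/5))²/2)/10000 = 9/12500 m
Load 3 — triangular load w₀=9 kN/m (0→w₀ over full span):
  y_3 = -w₀x²(L-x)²(x+2L)/(120LEI) = -9·6²·(12-6)²·(6+2·12)/(120·12·10000) = -243/10000 m
Superposition: y = Σ y_i = -9927/250000 m ≈ -0.039708 m

y(6) = -9927/250000 m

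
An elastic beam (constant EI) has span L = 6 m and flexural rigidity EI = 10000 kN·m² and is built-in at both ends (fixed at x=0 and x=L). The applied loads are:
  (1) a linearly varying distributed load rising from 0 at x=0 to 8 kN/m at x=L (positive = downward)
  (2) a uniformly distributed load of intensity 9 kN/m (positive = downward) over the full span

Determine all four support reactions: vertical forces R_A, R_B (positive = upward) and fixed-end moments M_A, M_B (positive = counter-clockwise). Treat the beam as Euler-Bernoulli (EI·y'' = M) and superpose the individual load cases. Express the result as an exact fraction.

R_A = 171/5 kN, M_A = 183/5 kN·m, R_B = 219/5 kN, M_B = -207/5 kN·m

Load 1 — triangular load w₀=8 kN/m (0→w₀ over full span):
  R_A = 3w₀L/20 = 3·8·6/20 = 36/5 kN
  M_A = w₀L²/30 = 8·6²/30 = 48/5 kN·m
  R_B = 7w₀L/20 = 7·8·6/20 = 84/5 kN
  M_B = -w₀L²/20 = -8·6²/20 = -72/5 kN·m
Load 2 — uniform load w=9 kN/m over full span:
  R_A = wL/2 = 9·6/2 = 27 kN
  M_A = wL²/12 = 9·6²/12 = 27 kN·m
  R_B = wL/2 = 9·6/2 = 27 kN
  M_B = -wL²/12 = -9·6²/12 = -27 kN·m
Superposition: R_A = 171/5 kN, M_A = 183/5 kN·m, R_B = 219/5 kN, M_B = -207/5 kN·m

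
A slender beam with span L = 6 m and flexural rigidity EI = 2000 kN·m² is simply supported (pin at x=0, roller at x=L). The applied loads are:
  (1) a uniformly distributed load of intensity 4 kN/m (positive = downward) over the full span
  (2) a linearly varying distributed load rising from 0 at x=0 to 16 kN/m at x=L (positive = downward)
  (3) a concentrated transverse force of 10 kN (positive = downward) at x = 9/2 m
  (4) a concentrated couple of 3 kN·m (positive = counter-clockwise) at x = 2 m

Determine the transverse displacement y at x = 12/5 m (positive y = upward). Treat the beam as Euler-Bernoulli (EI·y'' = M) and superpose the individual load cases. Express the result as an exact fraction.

y(12/5) = -13446567/125000000 m

Load 1 — uniform load w=4 kN/m over full span:
  y_1 = -wx(L³-2Lx²+x³)/(24EI) = -4·(12/5)·(6³-2·6·(12/5)²+(12/5)³)/(24·2000) = -2511/78125 m
Load 2 — triangular load w₀=16 kN/m (0→w₀ over full span):
  y_2 = -w₀x(7L⁴-10L²x²+3x⁴)/(360LEI) = -16·(12/5)·(7·6⁴-10·6²·(12/5)²+3·(12/5)⁴)/(360·6·2000) = -123228/1953125 m
Load 3 — point force P=10 kN at a=9/2 m (b=L-a=3/2):
  y_3 = -Pbx(L²-b²-x²)/(6LEI)  [x≤a] = -10·(3/2)·(12/5)·(6²-(3/2)²-(12/5)²)/(6·6·2000) = -2799/200000 m
Load 4 — applied couple M₀=3 kN·m at a=2 m (b=L-a=4):
  y_4 = (M₀x³/(6L)-M₀(x-a)²/2+C₁x)/EI  [x>a] with C₁=M₀(3b²-L²)/(6L)=1 = (3·(12/5)³/(6·6)-3·((12/5)-2)²/2+1·(12/5))/2000 = 207/125000 m
Superposition: y = Σ y_i = -13446567/125000000 m ≈ -0.107573 m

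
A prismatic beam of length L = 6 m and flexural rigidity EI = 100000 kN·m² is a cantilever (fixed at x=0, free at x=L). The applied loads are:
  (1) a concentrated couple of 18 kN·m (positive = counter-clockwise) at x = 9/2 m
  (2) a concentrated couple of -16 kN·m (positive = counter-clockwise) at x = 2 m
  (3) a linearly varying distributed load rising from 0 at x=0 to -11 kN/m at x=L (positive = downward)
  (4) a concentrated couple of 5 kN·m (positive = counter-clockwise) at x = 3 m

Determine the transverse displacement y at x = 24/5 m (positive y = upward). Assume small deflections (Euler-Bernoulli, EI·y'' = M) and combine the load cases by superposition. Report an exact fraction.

y(24/5) = 67860149/6250000000 m

Load 1 — applied couple M₀=18 kN·m at a=9/2 m (b=L-a=3/2):
  y_1 = M₀a(2x-a)/(2EI)  [x>a] = 18·(9/2)·(2·(24/5)-(9/2))/(2·100000) = 4131/2000000 m
Load 2 — applied couple M₀=-16 kN·m at a=2 m (b=L-a=4):
  y_2 = M₀a(2x-a)/(2EI)  [x>a] = (-16)·2·(2·(24/5)-2)/(2·100000) = -19/15625 m
Load 3 — triangular load w₀=-11 kN/m (0→w₀ over full span):
  y_3 = (w₀Lx³/12-w₀L²x²/6-w₀x⁵/(120L))/EI = ((-11)·6·(24/5)³/12-(-11)·6²·(24/5)²/6-(-11)·(24/5)⁵/(120·6))/100000 = 464508/48828125 m
Load 4 — applied couple M₀=5 kN·m at a=3 m (b=L-a=3):
  y_4 = M₀a(2x-a)/(2EI)  [x>a] = 5·3·(2·(24/5)-3)/(2·100000) = 99/200000 m
Superposition: y = Σ y_i = 67860149/6250000000 m ≈ 0.010858 m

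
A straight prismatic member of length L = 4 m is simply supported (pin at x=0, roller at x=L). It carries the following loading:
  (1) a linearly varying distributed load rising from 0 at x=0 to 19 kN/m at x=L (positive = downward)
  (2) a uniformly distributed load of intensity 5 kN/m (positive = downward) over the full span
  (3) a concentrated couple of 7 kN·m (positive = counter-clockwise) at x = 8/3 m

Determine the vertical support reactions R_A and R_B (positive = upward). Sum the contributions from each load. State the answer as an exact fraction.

Load 1 — triangular load w₀=19 kN/m (0→w₀ over full span):
  R_A = w₀L/6 = 19·4/6 = 38/3 kN
  R_B = w₀L/3 = 19·4/3 = 76/3 kN
Load 2 — uniform load w=5 kN/m over full span:
  R_A = wL/2 = 5·4/2 = 10 kN
  R_B = wL/2 = 5·4/2 = 10 kN
Load 3 — applied couple M₀=7 kN·m at a=8/3 m (b=L-a=4/3):
  R_A = M₀/L = 7/4 kN
  R_B = -M₀/L = -7/4 kN
Superposition: R_A = 293/12 kN, R_B = 403/12 kN

R_A = 293/12 kN, R_B = 403/12 kN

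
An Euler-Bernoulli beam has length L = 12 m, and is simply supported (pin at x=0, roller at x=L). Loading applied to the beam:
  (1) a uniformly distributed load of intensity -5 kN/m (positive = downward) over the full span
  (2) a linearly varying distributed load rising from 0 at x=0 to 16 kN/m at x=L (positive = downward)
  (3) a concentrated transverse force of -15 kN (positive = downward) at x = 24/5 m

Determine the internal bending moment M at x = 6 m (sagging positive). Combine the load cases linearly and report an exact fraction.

M(6) = 18 kN·m

Load 1 — uniform load w=-5 kN/m over full span:
  M_1 = wx(L-x)/2 = (-5)·6·(12-6)/2 = -90 kN·m
Load 2 — triangular load w₀=16 kN/m (0→w₀ over full span):
  M_2 = w₀Lx/6 - w₀x³/(6L) = 16·12·6/6 - 16·6³/(6·12) = 144 kN·m
Load 3 — point force P=-15 kN at a=24/5 m (b=L-a=36/5):
  M_3 = Pa(L-x)/L  [x>a] = (-15)·(24/5)·(12-6)/12 = -36 kN·m
Superposition: M = Σ M_i = 18 kN·m ≈ 18.000000 kN·m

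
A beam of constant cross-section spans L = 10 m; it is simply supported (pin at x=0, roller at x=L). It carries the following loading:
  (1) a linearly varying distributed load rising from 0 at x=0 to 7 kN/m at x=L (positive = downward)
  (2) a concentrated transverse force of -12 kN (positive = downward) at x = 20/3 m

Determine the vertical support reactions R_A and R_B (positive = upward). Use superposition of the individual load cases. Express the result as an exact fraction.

Load 1 — triangular load w₀=7 kN/m (0→w₀ over full span):
  R_A = w₀L/6 = 7·10/6 = 35/3 kN
  R_B = w₀L/3 = 7·10/3 = 70/3 kN
Load 2 — point force P=-12 kN at a=20/3 m (b=L-a=10/3):
  R_A = Pb/L = (-12)·(10/3)/10 = -4 kN
  R_B = Pa/L = (-12)·(20/3)/10 = -8 kN
Superposition: R_A = 23/3 kN, R_B = 46/3 kN

R_A = 23/3 kN, R_B = 46/3 kN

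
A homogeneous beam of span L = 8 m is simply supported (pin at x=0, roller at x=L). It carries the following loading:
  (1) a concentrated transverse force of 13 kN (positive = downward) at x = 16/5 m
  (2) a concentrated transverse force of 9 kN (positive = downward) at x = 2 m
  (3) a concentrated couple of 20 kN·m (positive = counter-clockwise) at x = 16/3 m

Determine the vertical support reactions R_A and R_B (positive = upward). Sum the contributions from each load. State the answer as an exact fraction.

R_A = 341/20 kN, R_B = 99/20 kN

Load 1 — point force P=13 kN at a=16/5 m (b=L-a=24/5):
  R_A = Pb/L = 13·(24/5)/8 = 39/5 kN
  R_B = Pa/L = 13·(16/5)/8 = 26/5 kN
Load 2 — point force P=9 kN at a=2 m (b=L-a=6):
  R_A = Pb/L = 9·6/8 = 27/4 kN
  R_B = Pa/L = 9·2/8 = 9/4 kN
Load 3 — applied couple M₀=20 kN·m at a=16/3 m (b=L-a=8/3):
  R_A = M₀/L = 20/8 = 5/2 kN
  R_B = -M₀/L = -20/8 = -5/2 kN
Superposition: R_A = 341/20 kN, R_B = 99/20 kN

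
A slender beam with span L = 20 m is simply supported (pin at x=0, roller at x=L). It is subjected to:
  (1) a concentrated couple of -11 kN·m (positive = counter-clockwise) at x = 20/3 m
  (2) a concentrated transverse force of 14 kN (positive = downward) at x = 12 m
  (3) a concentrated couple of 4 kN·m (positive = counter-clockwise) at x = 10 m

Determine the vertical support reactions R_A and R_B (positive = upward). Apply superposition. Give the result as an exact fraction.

R_A = 21/4 kN, R_B = 35/4 kN

Load 1 — applied couple M₀=-11 kN·m at a=20/3 m (b=L-a=40/3):
  R_A = M₀/L = (-11)/20 = -11/20 kN
  R_B = -M₀/L = -(-11)/20 = 11/20 kN
Load 2 — point force P=14 kN at a=12 m (b=L-a=8):
  R_A = Pb/L = 14·8/20 = 28/5 kN
  R_B = Pa/L = 14·12/20 = 42/5 kN
Load 3 — applied couple M₀=4 kN·m at a=10 m (b=L-a=10):
  R_A = M₀/L = 4/20 = 1/5 kN
  R_B = -M₀/L = -4/20 = -1/5 kN
Superposition: R_A = 21/4 kN, R_B = 35/4 kN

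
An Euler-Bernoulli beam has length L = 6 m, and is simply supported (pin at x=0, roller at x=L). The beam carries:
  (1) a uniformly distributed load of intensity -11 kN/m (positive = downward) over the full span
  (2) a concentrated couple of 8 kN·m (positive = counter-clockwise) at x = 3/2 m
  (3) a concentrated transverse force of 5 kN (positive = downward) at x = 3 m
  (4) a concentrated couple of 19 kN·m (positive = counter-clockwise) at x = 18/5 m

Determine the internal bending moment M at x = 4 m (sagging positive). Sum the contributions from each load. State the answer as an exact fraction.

Load 1 — uniform load w=-11 kN/m over full span:
  M_1 = wx(L-x)/2 = (-11)·4·(6-4)/2 = -44 kN·m
Load 2 — applied couple M₀=8 kN·m at a=3/2 m (b=L-a=9/2):
  M_2 = M₀x/L - M₀  [x>a] = 8·4/6 - 8 = -8/3 kN·m
Load 3 — point force P=5 kN at a=3 m (b=L-a=3):
  M_3 = Pa(L-x)/L  [x>a] = 5·3·(6-4)/6 = 5 kN·m
Load 4 — applied couple M₀=19 kN·m at a=18/5 m (b=L-a=12/5):
  M_4 = M₀x/L - M₀  [x>a] = 19·4/6 - 19 = -19/3 kN·m
Superposition: M = Σ M_i = -48 kN·m ≈ -48.000000 kN·m

M(4) = -48 kN·m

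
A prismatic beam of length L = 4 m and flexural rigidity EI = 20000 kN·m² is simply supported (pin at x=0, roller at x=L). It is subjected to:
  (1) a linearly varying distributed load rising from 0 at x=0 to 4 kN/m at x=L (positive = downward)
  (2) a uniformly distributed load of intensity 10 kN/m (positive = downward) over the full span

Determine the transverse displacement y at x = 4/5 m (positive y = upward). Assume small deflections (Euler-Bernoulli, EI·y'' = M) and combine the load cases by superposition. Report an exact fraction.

Load 1 — triangular load w₀=4 kN/m (0→w₀ over full span):
  y_1 = -w₀x(7L⁴-10L²x²+3x⁴)/(360LEI) = -4·(4/5)·(7·4⁴-10·4²·(4/5)²+3·(4/5)⁴)/(360·4·20000) = -5504/29296875 m
Load 2 — uniform load w=10 kN/m over full span:
  y_2 = -wx(L³-2Lx²+x³)/(24EI) = -10·(4/5)·(4³-2·4·(4/5)²+(4/5)³)/(24·20000) = -232/234375 m
Superposition: y = Σ y_i = -34504/29296875 m ≈ -0.001178 m

y(4/5) = -34504/29296875 m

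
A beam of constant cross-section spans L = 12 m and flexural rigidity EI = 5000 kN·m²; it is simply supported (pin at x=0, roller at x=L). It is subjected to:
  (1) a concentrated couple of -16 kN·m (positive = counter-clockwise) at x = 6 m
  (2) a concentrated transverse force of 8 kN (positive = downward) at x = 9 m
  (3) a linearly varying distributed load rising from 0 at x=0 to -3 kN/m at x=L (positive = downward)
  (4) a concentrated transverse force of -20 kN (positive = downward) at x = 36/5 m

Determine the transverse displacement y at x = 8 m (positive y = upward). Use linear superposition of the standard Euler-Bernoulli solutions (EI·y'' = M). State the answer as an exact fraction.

Load 1 — applied couple M₀=-16 kN·m at a=6 m (b=L-a=6):
  y_1 = (M₀x³/(6L)-M₀(x-a)²/2+C₁x)/EI  [x>a] with C₁=M₀(3b²-L²)/(6L)=8 = ((-16)·8³/(6·12)-(-16)·(8-6)²/2+8·8)/5000 = -4/1125 m
Load 2 — point force P=8 kN at a=9 m (b=L-a=3):
  y_2 = -Pbx(L²-b²-x²)/(6LEI)  [x≤a] = -8·3·8·(12²-3²-8²)/(6·12·5000) = -71/1875 m
Load 3 — triangular load w₀=-3 kN/m (0→w₀ over full span):
  y_3 = -w₀x(7L⁴-10L²x²+3x⁴)/(360LEI) = -(-3)·8·(7·12⁴-10·12²·8²+3·8⁴)/(360·12·5000) = 136/1875 m
Load 4 — point force P=-20 kN at a=36/5 m (b=L-a=24/5):
  y_4 = -Pa(L-x)(2Lx-a²-x²)/(6LEI)  [x>a] = -(-20)·(36/5)·(12-8)·(2·12·8-(36/5)²-8²)/(6·12·5000) = 1904/15625 m
Superposition: y = Σ y_i = 21511/140625 m ≈ 0.152967 m

y(8) = 21511/140625 m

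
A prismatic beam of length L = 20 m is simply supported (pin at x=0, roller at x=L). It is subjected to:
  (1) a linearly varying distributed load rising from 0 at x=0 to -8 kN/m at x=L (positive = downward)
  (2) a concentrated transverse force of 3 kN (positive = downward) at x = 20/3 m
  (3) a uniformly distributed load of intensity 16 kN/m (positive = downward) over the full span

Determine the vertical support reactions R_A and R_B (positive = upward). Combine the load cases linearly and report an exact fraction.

Load 1 — triangular load w₀=-8 kN/m (0→w₀ over full span):
  R_A = w₀L/6 = (-8)·20/6 = -80/3 kN
  R_B = w₀L/3 = (-8)·20/3 = -160/3 kN
Load 2 — point force P=3 kN at a=20/3 m (b=L-a=40/3):
  R_A = Pb/L = 3·(40/3)/20 = 2 kN
  R_B = Pa/L = 3·(20/3)/20 = 1 kN
Load 3 — uniform load w=16 kN/m over full span:
  R_A = wL/2 = 16·20/2 = 160 kN
  R_B = wL/2 = 16·20/2 = 160 kN
Superposition: R_A = 406/3 kN, R_B = 323/3 kN

R_A = 406/3 kN, R_B = 323/3 kN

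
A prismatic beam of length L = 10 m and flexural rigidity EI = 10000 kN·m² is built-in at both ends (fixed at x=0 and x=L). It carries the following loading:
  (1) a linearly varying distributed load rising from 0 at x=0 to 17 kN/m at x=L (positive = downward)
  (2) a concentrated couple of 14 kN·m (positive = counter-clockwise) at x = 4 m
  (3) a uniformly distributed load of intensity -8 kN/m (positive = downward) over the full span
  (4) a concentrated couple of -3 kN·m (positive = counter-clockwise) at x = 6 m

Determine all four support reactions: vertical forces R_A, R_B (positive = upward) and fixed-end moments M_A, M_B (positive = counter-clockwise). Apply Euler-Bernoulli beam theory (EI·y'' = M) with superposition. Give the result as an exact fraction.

R_A = -3229/250 kN, M_A = -232/25 kN·m, R_B = 4479/250 kN, M_B = -1066/75 kN·m

Load 1 — triangular load w₀=17 kN/m (0→w₀ over full span):
  R_A = 3w₀L/20 = 3·17·10/20 = 51/2 kN
  M_A = w₀L²/30 = 17·10²/30 = 170/3 kN·m
  R_B = 7w₀L/20 = 7·17·10/20 = 119/2 kN
  M_B = -w₀L²/20 = -17·10²/20 = -85 kN·m
Load 2 — applied couple M₀=14 kN·m at a=4 m (b=L-a=6):
  R_A = 6M₀ab/L³ = 6·14·4·6/10³ = 252/125 kN
  M_A = M₀b(2a-b)/L² = 14·6·(2·4-6)/10² = 42/25 kN·m
  R_B = -6M₀ab/L³ = -6·14·4·6/10³ = -252/125 kN
  M_B = M₀a(2b-a)/L² = 14·4·(2·6-4)/10² = 112/25 kN·m
Load 3 — uniform load w=-8 kN/m over full span:
  R_A = wL/2 = (-8)·10/2 = -40 kN
  M_A = wL²/12 = (-8)·10²/12 = -200/3 kN·m
  R_B = wL/2 = (-8)·10/2 = -40 kN
  M_B = -wL²/12 = -(-8)·10²/12 = 200/3 kN·m
Load 4 — applied couple M₀=-3 kN·m at a=6 m (b=L-a=4):
  R_A = 6M₀ab/L³ = 6·(-3)·6·4/10³ = -54/125 kN
  M_A = M₀b(2a-b)/L² = (-3)·4·(2·6-4)/10² = -24/25 kN·m
  R_B = -6M₀ab/L³ = -6·(-3)·6·4/10³ = 54/125 kN
  M_B = M₀a(2b-a)/L² = (-3)·6·(2·4-6)/10² = -9/25 kN·m
Superposition: R_A = -3229/250 kN, M_A = -232/25 kN·m, R_B = 4479/250 kN, M_B = -1066/75 kN·m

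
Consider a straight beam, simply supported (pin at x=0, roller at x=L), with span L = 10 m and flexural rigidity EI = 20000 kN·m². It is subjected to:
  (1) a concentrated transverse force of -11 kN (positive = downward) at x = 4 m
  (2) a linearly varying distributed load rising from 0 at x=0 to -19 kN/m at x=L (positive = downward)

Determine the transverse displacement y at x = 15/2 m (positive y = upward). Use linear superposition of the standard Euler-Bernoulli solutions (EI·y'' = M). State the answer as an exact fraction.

Load 1 — point force P=-11 kN at a=4 m (b=L-a=6):
  y_1 = -Pa(L-x)(2Lx-a²-x²)/(6LEI)  [x>a] = -(-11)·4·(10-(15/2))·(2·10·(15/2)-4²-(15/2)²)/(6·10·20000) = 3421/480000 m
Load 2 — triangular load w₀=-19 kN/m (0→w₀ over full span):
  y_2 = -w₀x(7L⁴-10L²x²+3x⁴)/(360LEI) = -(-19)·(15/2)·(7·10⁴-10·10²·(15/2)²+3·(15/2)⁴)/(360·10·20000) = 2261/49152 m
Superposition: y = Σ y_i = 544023/10240000 m ≈ 0.053127 m

y(15/2) = 544023/10240000 m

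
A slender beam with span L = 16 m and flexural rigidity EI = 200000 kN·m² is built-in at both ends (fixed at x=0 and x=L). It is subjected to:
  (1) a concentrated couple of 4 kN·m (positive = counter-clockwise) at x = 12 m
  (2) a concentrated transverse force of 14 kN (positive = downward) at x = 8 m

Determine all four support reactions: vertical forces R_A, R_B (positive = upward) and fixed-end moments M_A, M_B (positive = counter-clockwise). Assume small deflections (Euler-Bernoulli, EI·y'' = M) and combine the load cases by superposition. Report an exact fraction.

Load 1 — applied couple M₀=4 kN·m at a=12 m (b=L-a=4):
  R_A = 6M₀ab/L³ = 6·4·12·4/16³ = 9/32 kN
  M_A = M₀b(2a-b)/L² = 4·4·(2·12-4)/16² = 5/4 kN·m
  R_B = -6M₀ab/L³ = -6·4·12·4/16³ = -9/32 kN
  M_B = M₀a(2b-a)/L² = 4·12·(2·4-12)/16² = -3/4 kN·m
Load 2 — point force P=14 kN at a=8 m (b=L-a=8):
  R_A = Pb²(3a+b)/L³ = 14·8²·(3·8+8)/16³ = 7 kN
  M_A = Pab²/L² = 14·8·8²/16² = 28 kN·m
  R_B = Pa²(a+3b)/L³ = 14·8²·(8+3·8)/16³ = 7 kN
  M_B = -Pa²b/L² = -14·8²·8/16² = -28 kN·m
Superposition: R_A = 233/32 kN, M_A = 117/4 kN·m, R_B = 215/32 kN, M_B = -115/4 kN·m

R_A = 233/32 kN, M_A = 117/4 kN·m, R_B = 215/32 kN, M_B = -115/4 kN·m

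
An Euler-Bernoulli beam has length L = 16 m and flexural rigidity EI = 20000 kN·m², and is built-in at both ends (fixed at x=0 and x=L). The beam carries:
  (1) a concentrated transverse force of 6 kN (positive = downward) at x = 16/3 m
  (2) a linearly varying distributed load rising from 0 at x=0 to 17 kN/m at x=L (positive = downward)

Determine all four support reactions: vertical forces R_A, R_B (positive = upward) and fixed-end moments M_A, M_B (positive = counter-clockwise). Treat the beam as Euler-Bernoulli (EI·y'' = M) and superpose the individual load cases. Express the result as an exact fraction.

R_A = 2036/45 kN, M_A = 7168/45 kN·m, R_B = 4354/45 kN, M_B = -10112/45 kN·m

Load 1 — point force P=6 kN at a=16/3 m (b=L-a=32/3):
  R_A = Pb²(3a+b)/L³ = 6·(32/3)²·(3·(16/3)+(32/3))/16³ = 40/9 kN
  M_A = Pab²/L² = 6·(16/3)·(32/3)²/16² = 128/9 kN·m
  R_B = Pa²(a+3b)/L³ = 6·(16/3)²·((16/3)+3·(32/3))/16³ = 14/9 kN
  M_B = -Pa²b/L² = -6·(16/3)²·(32/3)/16² = -64/9 kN·m
Load 2 — triangular load w₀=17 kN/m (0→w₀ over full span):
  R_A = 3w₀L/20 = 3·17·16/20 = 204/5 kN
  M_A = w₀L²/30 = 17·16²/30 = 2176/15 kN·m
  R_B = 7w₀L/20 = 7·17·16/20 = 476/5 kN
  M_B = -w₀L²/20 = -17·16²/20 = -1088/5 kN·m
Superposition: R_A = 2036/45 kN, M_A = 7168/45 kN·m, R_B = 4354/45 kN, M_B = -10112/45 kN·m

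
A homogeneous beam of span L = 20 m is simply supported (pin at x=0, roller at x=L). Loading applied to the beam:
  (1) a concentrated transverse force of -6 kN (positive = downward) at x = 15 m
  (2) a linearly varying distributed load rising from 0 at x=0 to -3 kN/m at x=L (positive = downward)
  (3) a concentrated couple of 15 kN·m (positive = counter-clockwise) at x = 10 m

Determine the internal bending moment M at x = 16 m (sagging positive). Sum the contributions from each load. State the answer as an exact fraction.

Load 1 — point force P=-6 kN at a=15 m (b=L-a=5):
  M_1 = Pa(L-x)/L  [x>a] = (-6)·15·(20-16)/20 = -18 kN·m
Load 2 — triangular load w₀=-3 kN/m (0→w₀ over full span):
  M_2 = w₀Lx/6 - w₀x³/(6L) = (-3)·20·16/6 - (-3)·16³/(6·20) = -288/5 kN·m
Load 3 — applied couple M₀=15 kN·m at a=10 m (b=L-a=10):
  M_3 = M₀x/L - M₀  [x>a] = 15·16/20 - 15 = -3 kN·m
Superposition: M = Σ M_i = -393/5 kN·m ≈ -78.600000 kN·m

M(16) = -393/5 kN·m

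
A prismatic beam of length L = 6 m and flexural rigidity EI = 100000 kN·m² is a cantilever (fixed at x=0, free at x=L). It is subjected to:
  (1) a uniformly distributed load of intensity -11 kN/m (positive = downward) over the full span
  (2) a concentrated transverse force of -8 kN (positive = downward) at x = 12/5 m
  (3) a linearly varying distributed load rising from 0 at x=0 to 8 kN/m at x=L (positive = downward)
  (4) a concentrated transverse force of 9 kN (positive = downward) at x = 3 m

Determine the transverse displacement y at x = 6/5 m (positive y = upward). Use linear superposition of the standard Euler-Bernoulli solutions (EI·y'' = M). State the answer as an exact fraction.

y(6/5) = 222417/390625000 m

Load 1 — uniform load w=-11 kN/m over full span:
  y_1 = -wx²(x²-4Lx+6L²)/(24EI) = -(-11)·(6/5)²·((6/5)²-4·6·(6/5)+6·6²)/(24·100000) = 38907/31250000 m
Load 2 — point force P=-8 kN at a=12/5 m (b=L-a=18/5):
  y_2 = -Px²(3a-x)/(6EI)  [x≤a] = -(-8)·(6/5)²·(3·(12/5)-(6/5))/(6·100000) = 9/78125 m
Load 3 — triangular load w₀=8 kN/m (0→w₀ over full span):
  y_3 = (w₀Lx³/12-w₀L²x²/6-w₀x⁵/(120L))/EI = (8·6·(6/5)³/12-8·6²·(6/5)²/6-8·(6/5)⁵/(120·6))/100000 = -60777/97656250 m
Load 4 — point force P=9 kN at a=3 m (b=L-a=3):
  y_4 = -Px²(3a-x)/(6EI)  [x≤a] = -9·(6/5)²·(3·3-(6/5))/(6·100000) = -1053/6250000 m
Superposition: y = Σ y_i = 222417/390625000 m ≈ 0.000569 m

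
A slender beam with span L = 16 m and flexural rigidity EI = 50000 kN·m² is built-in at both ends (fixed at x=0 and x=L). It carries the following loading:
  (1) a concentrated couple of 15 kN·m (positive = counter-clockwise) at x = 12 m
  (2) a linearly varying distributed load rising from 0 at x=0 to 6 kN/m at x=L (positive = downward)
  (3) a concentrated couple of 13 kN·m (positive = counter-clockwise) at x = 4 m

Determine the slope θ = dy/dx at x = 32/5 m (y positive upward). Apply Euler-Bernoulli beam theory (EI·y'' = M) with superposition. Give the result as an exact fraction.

θ(32/5) = -10041/7812500 rad

Load 1 — applied couple M₀=15 kN·m at a=12 m (b=L-a=4):
  θ_1 = (R_Ax²/2 - M_Ax)/EI  [x≤a] with R_A=135/128, M_A=75/16 = ((135/128)·(32/5)²/2 - (75/16)·(32/5))/50000 = -21/125000 rad
Load 2 — triangular load w₀=6 kN/m (0→w₀ over full span):
  θ_2 = -w₀(2x(L-x)(L-2x)(x+2L)+x²(L-x)²)/(120LEI) = -6·(2·(32/5)·(16-(32/5))·(16-2·(32/5))·((32/5)+2·16)+(32/5)²·(16-(32/5))²)/(120·16·50000) = -2304/1953125 rad
Load 3 — applied couple M₀=13 kN·m at a=4 m (b=L-a=12):
  θ_3 = (R_Ax²/2 - M_Ax - M₀(x-a))/EI  [x>a] with R_A=117/128, M_A=-39/16 = ((117/128)·(32/5)²/2 - (-39/16)·(32/5) - 13·((32/5)-4))/50000 = 39/625000 rad
Superposition: θ = Σ θ_i = -10041/7812500 rad ≈ -0.001285 rad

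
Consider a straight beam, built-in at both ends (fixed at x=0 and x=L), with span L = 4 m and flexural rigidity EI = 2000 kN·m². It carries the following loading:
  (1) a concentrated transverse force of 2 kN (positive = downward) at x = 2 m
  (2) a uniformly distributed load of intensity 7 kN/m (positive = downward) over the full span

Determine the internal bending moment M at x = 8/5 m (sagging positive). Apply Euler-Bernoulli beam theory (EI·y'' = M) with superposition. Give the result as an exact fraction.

Load 1 — point force P=2 kN at a=2 m (b=L-a=2):
  M_1 = Pb²(3a+b)x/L³ - Pab²/L²  [x≤a] = 2·2²·(3·2+2)·(8/5)/4³ - 2·2·2²/4² = 3/5 kN·m
Load 2 — uniform load w=7 kN/m over full span:
  M_2 = wLx/2 - wL²/12 - wx²/2 = 7·4·(8/5)/2 - 7·4²/12 - 7·(8/5)²/2 = 308/75 kN·m
Superposition: M = Σ M_i = 353/75 kN·m ≈ 4.706667 kN·m

M(8/5) = 353/75 kN·m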